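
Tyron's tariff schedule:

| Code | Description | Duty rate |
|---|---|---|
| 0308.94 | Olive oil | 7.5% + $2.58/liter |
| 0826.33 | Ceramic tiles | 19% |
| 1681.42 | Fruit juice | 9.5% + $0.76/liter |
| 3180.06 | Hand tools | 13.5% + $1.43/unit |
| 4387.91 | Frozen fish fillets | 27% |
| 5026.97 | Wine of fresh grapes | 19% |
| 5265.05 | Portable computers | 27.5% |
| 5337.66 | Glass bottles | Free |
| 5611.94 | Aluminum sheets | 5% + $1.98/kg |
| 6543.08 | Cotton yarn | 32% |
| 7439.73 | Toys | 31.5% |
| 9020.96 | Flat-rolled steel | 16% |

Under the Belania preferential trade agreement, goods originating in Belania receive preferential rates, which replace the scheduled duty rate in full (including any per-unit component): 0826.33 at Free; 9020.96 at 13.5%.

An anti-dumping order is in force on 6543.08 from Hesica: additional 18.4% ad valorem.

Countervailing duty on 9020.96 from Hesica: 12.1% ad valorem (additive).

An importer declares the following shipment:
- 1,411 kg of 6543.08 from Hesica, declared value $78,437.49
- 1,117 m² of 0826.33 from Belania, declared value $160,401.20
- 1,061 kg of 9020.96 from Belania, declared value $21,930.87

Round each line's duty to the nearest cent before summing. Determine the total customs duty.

Line 1 (6543.08, Hesica, 1,411 kg, $78,437.49):
Base rate for 6543.08 is 32%.
Additional duty on 6543.08 from Hesica: +18.4%. Applied ad valorem rate: 32% + 18.4% = 50.4%.
Duty = $78,437.49 × 50.4% = $39,532.49.
Line 2 (0826.33, Belania, 1,117 m², $160,401.20):
Base rate for 0826.33 is 19%.
Origin Belania qualifies under the Tyron–Belania agreement and 0826.33 is covered: preferential rate Free applies instead.
Duty = $160,401.20 × 0% = $0.00.
Line 3 (9020.96, Belania, 1,061 kg, $21,930.87):
Base rate for 9020.96 is 16%.
Origin Belania qualifies under the Tyron–Belania agreement and 9020.96 is covered: preferential rate 13.5% applies instead.
The additional-duty order on 9020.96 targets Hesica, not Belania; it does not apply.
Duty = $21,930.87 × 13.5% = $2,960.67.
Total = $39,532.49 + $0.00 + $2,960.67 = $42,493.16.

$42,493.16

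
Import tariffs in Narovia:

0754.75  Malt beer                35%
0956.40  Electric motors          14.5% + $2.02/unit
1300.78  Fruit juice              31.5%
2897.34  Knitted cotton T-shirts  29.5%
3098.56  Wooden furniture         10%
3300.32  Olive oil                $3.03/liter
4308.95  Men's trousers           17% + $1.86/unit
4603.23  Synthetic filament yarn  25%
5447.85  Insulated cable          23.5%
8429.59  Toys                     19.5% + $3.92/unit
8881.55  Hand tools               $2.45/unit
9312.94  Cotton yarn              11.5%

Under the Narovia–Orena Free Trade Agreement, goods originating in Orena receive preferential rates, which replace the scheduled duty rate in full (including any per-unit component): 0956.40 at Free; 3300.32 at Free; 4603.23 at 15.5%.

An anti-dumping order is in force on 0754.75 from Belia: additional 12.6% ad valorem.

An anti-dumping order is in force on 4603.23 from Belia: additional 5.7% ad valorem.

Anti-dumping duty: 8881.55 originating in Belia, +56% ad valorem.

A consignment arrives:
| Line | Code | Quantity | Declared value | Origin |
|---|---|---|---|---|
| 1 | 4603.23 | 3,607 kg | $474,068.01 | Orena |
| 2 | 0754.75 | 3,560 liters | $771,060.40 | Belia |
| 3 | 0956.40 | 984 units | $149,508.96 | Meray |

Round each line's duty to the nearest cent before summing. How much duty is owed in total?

$464,171.77

Line 1 (4603.23, Orena, 3,607 kg, $474,068.01):
Base rate for 4603.23 is 25%.
Origin Orena qualifies under the Narovia–Orena agreement and 4603.23 is covered: preferential rate 15.5% applies instead.
The additional-duty order on 4603.23 targets Belia, not Orena; it does not apply.
Duty = $474,068.01 × 15.5% = $73,480.54.
Line 2 (0754.75, Belia, 3,560 liters, $771,060.40):
Base rate for 0754.75 is 35%.
Additional duty on 0754.75 from Belia: +12.6%. Applied ad valorem rate: 35% + 12.6% = 47.6%.
Duty = $771,060.40 × 47.6% = $367,024.75.
Line 3 (0956.40, Meray, 984 units, $149,508.96):
Base rate for 0956.40 is 14.5% + $2.02/unit.
0956.40 has an FTA preferential rate, but origin Meray is not Orena; base rate stands.
Duty = $149,508.96 × 14.5% + 984 × $2.02 = $23,666.48.
Total = $73,480.54 + $367,024.75 + $23,666.48 = $464,171.77.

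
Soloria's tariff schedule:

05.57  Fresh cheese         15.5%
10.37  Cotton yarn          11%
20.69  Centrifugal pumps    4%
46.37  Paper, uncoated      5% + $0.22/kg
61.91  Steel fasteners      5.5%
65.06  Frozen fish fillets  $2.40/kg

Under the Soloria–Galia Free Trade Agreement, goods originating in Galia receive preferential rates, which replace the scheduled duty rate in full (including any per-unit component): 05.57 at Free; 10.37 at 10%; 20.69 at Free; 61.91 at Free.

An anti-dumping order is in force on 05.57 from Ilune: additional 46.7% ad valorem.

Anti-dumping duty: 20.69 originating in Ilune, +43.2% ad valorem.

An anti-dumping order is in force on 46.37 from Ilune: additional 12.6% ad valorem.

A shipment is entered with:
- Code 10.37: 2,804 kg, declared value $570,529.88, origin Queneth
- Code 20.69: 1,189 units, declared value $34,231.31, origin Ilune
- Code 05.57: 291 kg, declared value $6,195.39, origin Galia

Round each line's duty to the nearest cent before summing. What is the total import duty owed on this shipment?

$78,915.47

Line 1 (10.37, Queneth, 2,804 kg, $570,529.88):
Base rate for 10.37 is 11%.
10.37 has an FTA preferential rate, but origin Queneth is not Galia; base rate stands.
Duty = $570,529.88 × 11% = $62,758.29.
Line 2 (20.69, Ilune, 1,189 units, $34,231.31):
Base rate for 20.69 is 4%.
20.69 has an FTA preferential rate, but origin Ilune is not Galia; base rate stands.
Additional duty on 20.69 from Ilune: +43.2%. Applied ad valorem rate: 4% + 43.2% = 47.2%.
Duty = $34,231.31 × 47.2% = $16,157.18.
Line 3 (05.57, Galia, 291 kg, $6,195.39):
Base rate for 05.57 is 15.5%.
Origin Galia qualifies under the Soloria–Galia agreement and 05.57 is covered: preferential rate Free applies instead.
The additional-duty order on 05.57 targets Ilune, not Galia; it does not apply.
Duty = $6,195.39 × 0% = $0.00.
Total = $62,758.29 + $16,157.18 + $0.00 = $78,915.47.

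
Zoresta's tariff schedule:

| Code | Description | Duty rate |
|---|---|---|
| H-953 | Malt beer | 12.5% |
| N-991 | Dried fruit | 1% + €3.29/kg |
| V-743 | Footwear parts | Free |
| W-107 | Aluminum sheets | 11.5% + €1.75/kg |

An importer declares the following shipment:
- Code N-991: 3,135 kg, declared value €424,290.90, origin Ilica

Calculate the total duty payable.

Line 1 (N-991, Ilica, 3,135 kg, €424,290.90):
Base rate for N-991 is 1% + €3.29/kg.
Duty = €424,290.90 × 1% + 3,135 × €3.29 = €14,557.06.

€14,557.06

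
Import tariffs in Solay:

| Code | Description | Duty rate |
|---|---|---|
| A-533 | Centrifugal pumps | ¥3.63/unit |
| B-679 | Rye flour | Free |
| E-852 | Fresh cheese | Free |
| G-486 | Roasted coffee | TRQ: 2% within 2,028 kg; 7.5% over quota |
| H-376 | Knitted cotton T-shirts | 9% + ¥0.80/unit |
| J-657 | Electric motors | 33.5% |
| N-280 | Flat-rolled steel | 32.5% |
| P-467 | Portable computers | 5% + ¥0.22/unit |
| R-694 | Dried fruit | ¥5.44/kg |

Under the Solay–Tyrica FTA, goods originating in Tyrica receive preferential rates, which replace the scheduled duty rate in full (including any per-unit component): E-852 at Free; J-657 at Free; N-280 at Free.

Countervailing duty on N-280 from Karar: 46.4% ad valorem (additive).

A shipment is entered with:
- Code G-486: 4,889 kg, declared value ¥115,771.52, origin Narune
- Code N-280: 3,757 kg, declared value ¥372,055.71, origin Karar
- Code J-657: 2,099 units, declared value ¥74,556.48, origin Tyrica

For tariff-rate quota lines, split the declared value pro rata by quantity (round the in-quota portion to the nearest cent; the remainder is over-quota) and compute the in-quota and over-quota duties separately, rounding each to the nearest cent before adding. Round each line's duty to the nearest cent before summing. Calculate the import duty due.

¥299,593.56

Line 1 (G-486, Narune, 4,889 kg, ¥115,771.52):
Code G-486 is under a tariff-rate quota (threshold 2,028 kg). In-quota: 2,028 kg at 2%; over-quota: 2,861 kg at 7.5%.
Pro-rata value split: in-quota = ¥115,771.52 × 2,028/4,889 = ¥48,023.04; over-quota = ¥115,771.52 − ¥48,023.04 = ¥67,748.48.
In-quota duty = ¥48,023.04 × 2% = ¥960.46. Over-quota duty = ¥67,748.48 × 7.5% = ¥5,081.14.
Line duty = ¥960.46 + ¥5,081.14 = ¥6,041.60.
Line 2 (N-280, Karar, 3,757 kg, ¥372,055.71):
Base rate for N-280 is 32.5%.
N-280 has an FTA preferential rate, but origin Karar is not Tyrica; base rate stands.
Additional duty on N-280 from Karar: +46.4%. Applied ad valorem rate: 32.5% + 46.4% = 78.9%.
Duty = ¥372,055.71 × 78.9% = ¥293,551.96.
Line 3 (J-657, Tyrica, 2,099 units, ¥74,556.48):
Base rate for J-657 is 33.5%.
Origin Tyrica qualifies under the Solay–Tyrica agreement and J-657 is covered: preferential rate Free applies instead.
Duty = ¥74,556.48 × 0% = ¥0.00.
Total = ¥6,041.60 + ¥293,551.96 + ¥0.00 = ¥299,593.56.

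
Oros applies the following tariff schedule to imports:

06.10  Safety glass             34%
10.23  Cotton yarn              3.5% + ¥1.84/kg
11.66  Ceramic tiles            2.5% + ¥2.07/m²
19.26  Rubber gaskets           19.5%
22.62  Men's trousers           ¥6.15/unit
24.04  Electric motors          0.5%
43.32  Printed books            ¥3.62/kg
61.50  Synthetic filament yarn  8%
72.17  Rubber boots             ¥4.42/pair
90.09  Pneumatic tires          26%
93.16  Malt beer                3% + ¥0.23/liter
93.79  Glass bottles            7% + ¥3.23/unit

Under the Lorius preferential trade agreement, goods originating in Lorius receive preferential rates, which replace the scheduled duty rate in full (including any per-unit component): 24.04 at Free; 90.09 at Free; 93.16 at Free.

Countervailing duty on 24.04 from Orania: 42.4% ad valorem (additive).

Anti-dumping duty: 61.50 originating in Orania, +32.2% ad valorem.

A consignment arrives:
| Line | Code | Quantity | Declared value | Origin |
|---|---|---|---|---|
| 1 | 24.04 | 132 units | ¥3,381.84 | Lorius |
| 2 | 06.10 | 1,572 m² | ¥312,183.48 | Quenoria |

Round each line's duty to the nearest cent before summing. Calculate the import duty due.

Line 1 (24.04, Lorius, 132 units, ¥3,381.84):
Base rate for 24.04 is 0.5%.
Origin Lorius qualifies under the Oros–Lorius agreement and 24.04 is covered: preferential rate Free applies instead.
The additional-duty order on 24.04 targets Orania, not Lorius; it does not apply.
Duty = ¥3,381.84 × 0% = ¥0.00.
Line 2 (06.10, Quenoria, 1,572 m², ¥312,183.48):
Base rate for 06.10 is 34%.
Duty = ¥312,183.48 × 34% = ¥106,142.38.
Total = ¥0.00 + ¥106,142.38 = ¥106,142.38.

¥106,142.38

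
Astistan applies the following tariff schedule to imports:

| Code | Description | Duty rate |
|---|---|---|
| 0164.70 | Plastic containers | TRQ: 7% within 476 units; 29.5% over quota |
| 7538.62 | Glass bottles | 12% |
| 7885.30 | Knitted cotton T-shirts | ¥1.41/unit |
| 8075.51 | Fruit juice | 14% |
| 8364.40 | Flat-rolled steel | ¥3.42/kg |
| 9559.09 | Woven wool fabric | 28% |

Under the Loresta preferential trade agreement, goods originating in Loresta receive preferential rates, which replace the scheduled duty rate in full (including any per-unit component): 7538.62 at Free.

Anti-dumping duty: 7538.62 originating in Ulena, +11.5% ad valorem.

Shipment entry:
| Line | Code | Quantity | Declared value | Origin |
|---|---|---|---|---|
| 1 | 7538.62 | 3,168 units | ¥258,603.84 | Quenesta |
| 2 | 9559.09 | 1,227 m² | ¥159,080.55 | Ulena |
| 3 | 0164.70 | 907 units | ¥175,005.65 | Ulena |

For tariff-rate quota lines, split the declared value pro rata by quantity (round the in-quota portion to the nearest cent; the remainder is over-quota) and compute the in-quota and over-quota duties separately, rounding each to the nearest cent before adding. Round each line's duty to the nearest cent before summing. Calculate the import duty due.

¥106,536.73

Line 1 (7538.62, Quenesta, 3,168 units, ¥258,603.84):
Base rate for 7538.62 is 12%.
7538.62 has an FTA preferential rate, but origin Quenesta is not Loresta; base rate stands.
The additional-duty order on 7538.62 targets Ulena, not Quenesta; it does not apply.
Duty = ¥258,603.84 × 12% = ¥31,032.46.
Line 2 (9559.09, Ulena, 1,227 m², ¥159,080.55):
Base rate for 9559.09 is 28%.
Duty = ¥159,080.55 × 28% = ¥44,542.55.
Line 3 (0164.70, Ulena, 907 units, ¥175,005.65):
Code 0164.70 is under a tariff-rate quota (threshold 476 units). In-quota: 476 units at 7%; over-quota: 431 units at 29.5%.
Pro-rata value split: in-quota = ¥175,005.65 × 476/907 = ¥91,844.20; over-quota = ¥175,005.65 − ¥91,844.20 = ¥83,161.45.
In-quota duty = ¥91,844.20 × 7% = ¥6,429.09. Over-quota duty = ¥83,161.45 × 29.5% = ¥24,532.63.
Line duty = ¥6,429.09 + ¥24,532.63 = ¥30,961.72.
Total = ¥31,032.46 + ¥44,542.55 + ¥30,961.72 = ¥106,536.73.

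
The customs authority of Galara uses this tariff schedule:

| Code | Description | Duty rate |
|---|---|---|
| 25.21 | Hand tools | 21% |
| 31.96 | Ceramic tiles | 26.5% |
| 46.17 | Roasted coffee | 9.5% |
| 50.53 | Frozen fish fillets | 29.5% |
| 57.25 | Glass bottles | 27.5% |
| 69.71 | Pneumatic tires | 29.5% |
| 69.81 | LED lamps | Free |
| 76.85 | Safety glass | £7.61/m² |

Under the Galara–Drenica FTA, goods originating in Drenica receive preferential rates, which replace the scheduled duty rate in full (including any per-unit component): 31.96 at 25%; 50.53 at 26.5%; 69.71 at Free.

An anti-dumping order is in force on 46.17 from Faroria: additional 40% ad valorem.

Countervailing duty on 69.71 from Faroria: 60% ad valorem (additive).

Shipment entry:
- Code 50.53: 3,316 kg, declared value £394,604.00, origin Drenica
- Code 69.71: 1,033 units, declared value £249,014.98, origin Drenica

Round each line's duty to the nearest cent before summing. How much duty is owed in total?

Line 1 (50.53, Drenica, 3,316 kg, £394,604.00):
Base rate for 50.53 is 29.5%.
Origin Drenica qualifies under the Galara–Drenica agreement and 50.53 is covered: preferential rate 26.5% applies instead.
Duty = £394,604.00 × 26.5% = £104,570.06.
Line 2 (69.71, Drenica, 1,033 units, £249,014.98):
Base rate for 69.71 is 29.5%.
Origin Drenica qualifies under the Galara–Drenica agreement and 69.71 is covered: preferential rate Free applies instead.
The additional-duty order on 69.71 targets Faroria, not Drenica; it does not apply.
Duty = £249,014.98 × 0% = £0.00.
Total = £104,570.06 + £0.00 = £104,570.06.

£104,570.06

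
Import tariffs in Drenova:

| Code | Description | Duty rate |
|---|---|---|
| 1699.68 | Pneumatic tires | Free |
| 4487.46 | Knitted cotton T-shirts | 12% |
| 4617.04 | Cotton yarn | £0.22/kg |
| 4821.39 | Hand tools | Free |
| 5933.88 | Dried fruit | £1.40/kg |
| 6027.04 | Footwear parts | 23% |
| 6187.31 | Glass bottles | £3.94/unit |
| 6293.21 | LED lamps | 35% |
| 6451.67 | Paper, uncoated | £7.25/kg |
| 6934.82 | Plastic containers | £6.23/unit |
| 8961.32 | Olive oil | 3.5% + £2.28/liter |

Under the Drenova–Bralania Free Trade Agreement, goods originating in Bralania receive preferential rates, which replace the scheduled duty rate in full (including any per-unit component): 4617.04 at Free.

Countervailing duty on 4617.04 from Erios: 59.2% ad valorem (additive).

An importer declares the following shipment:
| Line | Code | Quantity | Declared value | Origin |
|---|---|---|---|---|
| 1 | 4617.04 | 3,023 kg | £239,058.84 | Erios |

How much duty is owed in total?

Line 1 (4617.04, Erios, 3,023 kg, £239,058.84):
Base rate for 4617.04 is £0.22/kg.
4617.04 has an FTA preferential rate, but origin Erios is not Bralania; base rate stands.
Additional duty on 4617.04 from Erios: +59.2% ad valorem. Applied ad valorem rate = 59.2%.
Duty = £239,058.84 × 59.2% + 3,023 × £0.22 = £142,187.89.

£142,187.89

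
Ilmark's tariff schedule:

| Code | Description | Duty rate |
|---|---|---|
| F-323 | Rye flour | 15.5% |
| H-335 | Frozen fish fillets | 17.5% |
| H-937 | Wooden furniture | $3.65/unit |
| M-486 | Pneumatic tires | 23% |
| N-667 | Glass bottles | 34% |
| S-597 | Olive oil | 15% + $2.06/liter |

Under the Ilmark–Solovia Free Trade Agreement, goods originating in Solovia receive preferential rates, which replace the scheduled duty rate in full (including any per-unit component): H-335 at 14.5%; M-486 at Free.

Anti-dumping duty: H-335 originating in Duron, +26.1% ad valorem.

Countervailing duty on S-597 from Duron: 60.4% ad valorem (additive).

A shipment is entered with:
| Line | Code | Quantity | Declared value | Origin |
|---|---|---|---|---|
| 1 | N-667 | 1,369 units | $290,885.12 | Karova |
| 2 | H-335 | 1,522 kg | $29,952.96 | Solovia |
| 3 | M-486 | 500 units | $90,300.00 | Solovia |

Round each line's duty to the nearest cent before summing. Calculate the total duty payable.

$103,244.12

Line 1 (N-667, Karova, 1,369 units, $290,885.12):
Base rate for N-667 is 34%.
Duty = $290,885.12 × 34% = $98,900.94.
Line 2 (H-335, Solovia, 1,522 kg, $29,952.96):
Base rate for H-335 is 17.5%.
Origin Solovia qualifies under the Ilmark–Solovia agreement and H-335 is covered: preferential rate 14.5% applies instead.
The additional-duty order on H-335 targets Duron, not Solovia; it does not apply.
Duty = $29,952.96 × 14.5% = $4,343.18.
Line 3 (M-486, Solovia, 500 units, $90,300.00):
Base rate for M-486 is 23%.
Origin Solovia qualifies under the Ilmark–Solovia agreement and M-486 is covered: preferential rate Free applies instead.
Duty = $90,300.00 × 0% = $0.00.
Total = $98,900.94 + $4,343.18 + $0.00 = $103,244.12.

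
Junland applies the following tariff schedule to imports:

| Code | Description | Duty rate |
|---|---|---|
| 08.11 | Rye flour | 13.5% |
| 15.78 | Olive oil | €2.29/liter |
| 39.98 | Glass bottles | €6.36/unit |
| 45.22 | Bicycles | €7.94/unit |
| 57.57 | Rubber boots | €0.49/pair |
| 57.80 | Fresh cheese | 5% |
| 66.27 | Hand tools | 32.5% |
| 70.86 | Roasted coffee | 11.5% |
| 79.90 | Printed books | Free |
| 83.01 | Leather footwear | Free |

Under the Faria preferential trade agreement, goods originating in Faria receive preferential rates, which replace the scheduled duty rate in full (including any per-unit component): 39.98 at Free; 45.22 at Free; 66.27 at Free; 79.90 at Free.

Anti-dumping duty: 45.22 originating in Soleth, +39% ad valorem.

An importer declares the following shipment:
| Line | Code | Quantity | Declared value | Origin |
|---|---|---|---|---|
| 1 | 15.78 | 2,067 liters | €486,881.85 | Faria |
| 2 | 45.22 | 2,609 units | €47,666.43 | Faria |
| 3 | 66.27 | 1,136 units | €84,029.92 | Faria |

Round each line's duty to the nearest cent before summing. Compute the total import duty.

Line 1 (15.78, Faria, 2,067 liters, €486,881.85):
Base rate for 15.78 is €2.29/liter.
Origin Faria is the FTA partner but 15.78 is not on the preference list; base rate stands.
Duty = 2,067 × €2.29 = €4,733.43.
Line 2 (45.22, Faria, 2,609 units, €47,666.43):
Base rate for 45.22 is €7.94/unit.
Origin Faria qualifies under the Junland–Faria agreement and 45.22 is covered: preferential rate Free applies instead.
The additional-duty order on 45.22 targets Soleth, not Faria; it does not apply.
Duty = €47,666.43 × 0% = €0.00.
Line 3 (66.27, Faria, 1,136 units, €84,029.92):
Base rate for 66.27 is 32.5%.
Origin Faria qualifies under the Junland–Faria agreement and 66.27 is covered: preferential rate Free applies instead.
Duty = €84,029.92 × 0% = €0.00.
Total = €4,733.43 + €0.00 + €0.00 = €4,733.43.

€4,733.43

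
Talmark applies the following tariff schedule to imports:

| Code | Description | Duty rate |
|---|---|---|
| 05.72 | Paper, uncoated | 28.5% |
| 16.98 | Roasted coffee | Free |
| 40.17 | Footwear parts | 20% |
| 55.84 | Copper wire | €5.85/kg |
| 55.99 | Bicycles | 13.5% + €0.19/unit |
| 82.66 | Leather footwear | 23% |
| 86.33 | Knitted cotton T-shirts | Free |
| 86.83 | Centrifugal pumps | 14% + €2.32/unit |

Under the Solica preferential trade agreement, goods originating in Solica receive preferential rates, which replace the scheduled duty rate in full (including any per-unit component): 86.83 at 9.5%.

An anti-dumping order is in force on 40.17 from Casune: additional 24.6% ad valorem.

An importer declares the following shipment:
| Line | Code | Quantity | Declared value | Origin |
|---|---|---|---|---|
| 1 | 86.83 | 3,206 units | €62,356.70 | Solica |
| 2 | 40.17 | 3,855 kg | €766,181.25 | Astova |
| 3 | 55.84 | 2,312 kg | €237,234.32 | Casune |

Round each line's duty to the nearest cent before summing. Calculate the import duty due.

€172,685.34

Line 1 (86.83, Solica, 3,206 units, €62,356.70):
Base rate for 86.83 is 14% + €2.32/unit.
Origin Solica qualifies under the Talmark–Solica agreement and 86.83 is covered: preferential rate 9.5% applies instead.
Duty = €62,356.70 × 9.5% = €5,923.89.
Line 2 (40.17, Astova, 3,855 kg, €766,181.25):
Base rate for 40.17 is 20%.
The additional-duty order on 40.17 targets Casune, not Astova; it does not apply.
Duty = €766,181.25 × 20% = €153,236.25.
Line 3 (55.84, Casune, 2,312 kg, €237,234.32):
Base rate for 55.84 is €5.85/kg.
Duty = 2,312 × €5.85 = €13,525.20.
Total = €5,923.89 + €153,236.25 + €13,525.20 = €172,685.34.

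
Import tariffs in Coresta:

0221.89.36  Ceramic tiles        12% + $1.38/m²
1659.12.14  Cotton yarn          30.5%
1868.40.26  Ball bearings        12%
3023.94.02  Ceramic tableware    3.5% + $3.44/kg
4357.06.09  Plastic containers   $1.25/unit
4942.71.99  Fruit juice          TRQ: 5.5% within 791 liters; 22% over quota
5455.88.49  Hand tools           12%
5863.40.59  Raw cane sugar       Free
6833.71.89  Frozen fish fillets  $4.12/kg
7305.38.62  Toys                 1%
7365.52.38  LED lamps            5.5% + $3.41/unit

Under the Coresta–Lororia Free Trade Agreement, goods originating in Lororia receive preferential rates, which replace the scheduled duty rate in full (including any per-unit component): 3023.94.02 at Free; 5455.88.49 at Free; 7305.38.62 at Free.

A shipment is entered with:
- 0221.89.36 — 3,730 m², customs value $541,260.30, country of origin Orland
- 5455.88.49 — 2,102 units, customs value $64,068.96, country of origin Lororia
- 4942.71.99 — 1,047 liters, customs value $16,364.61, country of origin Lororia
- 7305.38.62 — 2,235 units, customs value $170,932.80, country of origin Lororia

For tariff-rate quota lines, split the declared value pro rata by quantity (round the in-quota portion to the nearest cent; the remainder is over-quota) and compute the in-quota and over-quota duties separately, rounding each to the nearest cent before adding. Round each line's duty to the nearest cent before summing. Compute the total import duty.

Line 1 (0221.89.36, Orland, 3,730 m², $541,260.30):
Base rate for 0221.89.36 is 12% + $1.38/m².
Duty = $541,260.30 × 12% + 3,730 × $1.38 = $70,098.64.
Line 2 (5455.88.49, Lororia, 2,102 units, $64,068.96):
Base rate for 5455.88.49 is 12%.
Origin Lororia qualifies under the Coresta–Lororia agreement and 5455.88.49 is covered: preferential rate Free applies instead.
Duty = $64,068.96 × 0% = $0.00.
Line 3 (4942.71.99, Lororia, 1,047 liters, $16,364.61):
Code 4942.71.99 is under a tariff-rate quota (threshold 791 liters). In-quota: 791 liters at 5.5%; over-quota: 256 liters at 22%.
Pro-rata value split: in-quota = $16,364.61 × 791/1,047 = $12,363.33; over-quota = $16,364.61 − $12,363.33 = $4,001.28.
In-quota duty = $12,363.33 × 5.5% = $679.98. Over-quota duty = $4,001.28 × 22% = $880.28.
Line duty = $679.98 + $880.28 = $1,560.26.
Line 4 (7305.38.62, Lororia, 2,235 units, $170,932.80):
Base rate for 7305.38.62 is 1%.
Origin Lororia qualifies under the Coresta–Lororia agreement and 7305.38.62 is covered: preferential rate Free applies instead.
Duty = $170,932.80 × 0% = $0.00.
Total = $70,098.64 + $0.00 + $1,560.26 + $0.00 = $71,658.90.

$71,658.90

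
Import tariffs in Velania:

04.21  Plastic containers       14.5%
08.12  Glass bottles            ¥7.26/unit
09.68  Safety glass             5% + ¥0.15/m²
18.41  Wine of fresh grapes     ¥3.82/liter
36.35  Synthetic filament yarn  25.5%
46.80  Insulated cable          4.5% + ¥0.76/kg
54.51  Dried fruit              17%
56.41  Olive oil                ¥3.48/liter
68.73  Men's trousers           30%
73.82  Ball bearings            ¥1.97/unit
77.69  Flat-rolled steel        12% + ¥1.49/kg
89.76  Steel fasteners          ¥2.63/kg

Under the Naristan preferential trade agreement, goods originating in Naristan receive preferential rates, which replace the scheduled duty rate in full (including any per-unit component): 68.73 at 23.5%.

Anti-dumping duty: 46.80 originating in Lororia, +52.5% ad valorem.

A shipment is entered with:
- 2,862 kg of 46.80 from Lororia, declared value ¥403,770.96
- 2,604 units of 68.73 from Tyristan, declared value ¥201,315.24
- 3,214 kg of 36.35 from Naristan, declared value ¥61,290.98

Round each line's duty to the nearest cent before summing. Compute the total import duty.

Line 1 (46.80, Lororia, 2,862 kg, ¥403,770.96):
Base rate for 46.80 is 4.5% + ¥0.76/kg.
Additional duty on 46.80 from Lororia: +52.5%. Applied ad valorem rate: 4.5% + 52.5% = 57%.
Duty = ¥403,770.96 × 57% + 2,862 × ¥0.76 = ¥232,324.57.
Line 2 (68.73, Tyristan, 2,604 units, ¥201,315.24):
Base rate for 68.73 is 30%.
68.73 has an FTA preferential rate, but origin Tyristan is not Naristan; base rate stands.
Duty = ¥201,315.24 × 30% = ¥60,394.57.
Line 3 (36.35, Naristan, 3,214 kg, ¥61,290.98):
Base rate for 36.35 is 25.5%.
Origin Naristan is the FTA partner but 36.35 is not on the preference list; base rate stands.
Duty = ¥61,290.98 × 25.5% = ¥15,629.20.
Total = ¥232,324.57 + ¥60,394.57 + ¥15,629.20 = ¥308,348.34.

¥308,348.34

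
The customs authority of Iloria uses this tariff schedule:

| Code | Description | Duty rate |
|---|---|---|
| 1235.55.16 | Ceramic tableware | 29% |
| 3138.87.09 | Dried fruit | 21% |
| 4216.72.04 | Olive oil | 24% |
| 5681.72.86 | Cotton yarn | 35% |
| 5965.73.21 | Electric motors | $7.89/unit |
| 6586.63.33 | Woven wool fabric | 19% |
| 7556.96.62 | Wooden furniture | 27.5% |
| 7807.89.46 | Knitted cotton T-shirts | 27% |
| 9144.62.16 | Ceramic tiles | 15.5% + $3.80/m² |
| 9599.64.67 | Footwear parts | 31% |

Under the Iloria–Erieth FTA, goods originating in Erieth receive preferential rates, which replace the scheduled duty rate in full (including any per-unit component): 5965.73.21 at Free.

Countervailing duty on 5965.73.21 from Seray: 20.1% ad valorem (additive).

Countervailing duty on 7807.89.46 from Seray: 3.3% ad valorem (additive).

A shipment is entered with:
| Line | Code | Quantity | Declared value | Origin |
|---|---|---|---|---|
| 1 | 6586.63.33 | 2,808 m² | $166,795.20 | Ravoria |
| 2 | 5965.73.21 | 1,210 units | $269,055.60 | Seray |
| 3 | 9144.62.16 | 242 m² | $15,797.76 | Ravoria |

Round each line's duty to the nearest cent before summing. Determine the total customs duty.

$98,686.42

Line 1 (6586.63.33, Ravoria, 2,808 m², $166,795.20):
Base rate for 6586.63.33 is 19%.
Duty = $166,795.20 × 19% = $31,691.09.
Line 2 (5965.73.21, Seray, 1,210 units, $269,055.60):
Base rate for 5965.73.21 is $7.89/unit.
5965.73.21 has an FTA preferential rate, but origin Seray is not Erieth; base rate stands.
Additional duty on 5965.73.21 from Seray: +20.1% ad valorem. Applied ad valorem rate = 20.1%.
Duty = $269,055.60 × 20.1% + 1,210 × $7.89 = $63,627.08.
Line 3 (9144.62.16, Ravoria, 242 m², $15,797.76):
Base rate for 9144.62.16 is 15.5% + $3.80/m².
Duty = $15,797.76 × 15.5% + 242 × $3.80 = $3,368.25.
Total = $31,691.09 + $63,627.08 + $3,368.25 = $98,686.42.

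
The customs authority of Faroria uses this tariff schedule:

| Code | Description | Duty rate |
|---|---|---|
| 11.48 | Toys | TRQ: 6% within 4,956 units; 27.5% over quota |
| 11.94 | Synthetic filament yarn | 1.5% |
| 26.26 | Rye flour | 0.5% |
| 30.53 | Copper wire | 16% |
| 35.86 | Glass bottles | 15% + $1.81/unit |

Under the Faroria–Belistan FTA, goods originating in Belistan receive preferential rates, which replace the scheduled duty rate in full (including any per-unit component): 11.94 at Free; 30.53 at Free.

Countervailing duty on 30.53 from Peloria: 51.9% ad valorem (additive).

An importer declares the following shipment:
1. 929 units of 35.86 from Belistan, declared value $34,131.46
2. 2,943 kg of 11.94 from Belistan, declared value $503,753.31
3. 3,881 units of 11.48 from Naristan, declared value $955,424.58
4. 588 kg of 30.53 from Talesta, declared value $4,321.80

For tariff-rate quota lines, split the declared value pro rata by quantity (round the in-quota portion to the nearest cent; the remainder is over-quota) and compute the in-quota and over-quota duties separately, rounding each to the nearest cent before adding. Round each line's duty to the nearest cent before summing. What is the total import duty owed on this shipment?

$64,818.17

Line 1 (35.86, Belistan, 929 units, $34,131.46):
Base rate for 35.86 is 15% + $1.81/unit.
Origin Belistan is the FTA partner but 35.86 is not on the preference list; base rate stands.
Duty = $34,131.46 × 15% + 929 × $1.81 = $6,801.21.
Line 2 (11.94, Belistan, 2,943 kg, $503,753.31):
Base rate for 11.94 is 1.5%.
Origin Belistan qualifies under the Faroria–Belistan agreement and 11.94 is covered: preferential rate Free applies instead.
Duty = $503,753.31 × 0% = $0.00.
Line 3 (11.48, Naristan, 3,881 units, $955,424.58):
Code 11.48 is under a tariff-rate quota (threshold 4,956 units). Quantity 3,881 units is within the quota, so the in-quota rate 6% applies to the full value.
Duty = $955,424.58 × 6% = $57,325.47.
Line 4 (30.53, Talesta, 588 kg, $4,321.80):
Base rate for 30.53 is 16%.
30.53 has an FTA preferential rate, but origin Talesta is not Belistan; base rate stands.
The additional-duty order on 30.53 targets Peloria, not Talesta; it does not apply.
Duty = $4,321.80 × 16% = $691.49.
Total = $6,801.21 + $0.00 + $57,325.47 + $691.49 = $64,818.17.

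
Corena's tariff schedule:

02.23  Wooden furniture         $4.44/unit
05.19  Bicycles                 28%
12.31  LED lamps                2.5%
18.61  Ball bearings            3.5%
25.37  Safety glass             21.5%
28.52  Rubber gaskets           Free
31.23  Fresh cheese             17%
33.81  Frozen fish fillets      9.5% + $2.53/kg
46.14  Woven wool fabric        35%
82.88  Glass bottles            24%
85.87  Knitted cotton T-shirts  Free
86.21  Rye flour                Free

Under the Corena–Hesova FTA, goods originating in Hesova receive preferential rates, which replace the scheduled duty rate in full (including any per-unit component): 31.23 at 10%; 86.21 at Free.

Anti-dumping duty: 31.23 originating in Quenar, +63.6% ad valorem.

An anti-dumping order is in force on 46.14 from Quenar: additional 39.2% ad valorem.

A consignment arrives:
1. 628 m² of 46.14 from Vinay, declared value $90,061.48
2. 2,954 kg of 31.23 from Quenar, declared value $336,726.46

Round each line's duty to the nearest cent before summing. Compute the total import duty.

$302,923.05

Line 1 (46.14, Vinay, 628 m², $90,061.48):
Base rate for 46.14 is 35%.
The additional-duty order on 46.14 targets Quenar, not Vinay; it does not apply.
Duty = $90,061.48 × 35% = $31,521.52.
Line 2 (31.23, Quenar, 2,954 kg, $336,726.46):
Base rate for 31.23 is 17%.
31.23 has an FTA preferential rate, but origin Quenar is not Hesova; base rate stands.
Additional duty on 31.23 from Quenar: +63.6%. Applied ad valorem rate: 17% + 63.6% = 80.6%.
Duty = $336,726.46 × 80.6% = $271,401.53.
Total = $31,521.52 + $271,401.53 = $302,923.05.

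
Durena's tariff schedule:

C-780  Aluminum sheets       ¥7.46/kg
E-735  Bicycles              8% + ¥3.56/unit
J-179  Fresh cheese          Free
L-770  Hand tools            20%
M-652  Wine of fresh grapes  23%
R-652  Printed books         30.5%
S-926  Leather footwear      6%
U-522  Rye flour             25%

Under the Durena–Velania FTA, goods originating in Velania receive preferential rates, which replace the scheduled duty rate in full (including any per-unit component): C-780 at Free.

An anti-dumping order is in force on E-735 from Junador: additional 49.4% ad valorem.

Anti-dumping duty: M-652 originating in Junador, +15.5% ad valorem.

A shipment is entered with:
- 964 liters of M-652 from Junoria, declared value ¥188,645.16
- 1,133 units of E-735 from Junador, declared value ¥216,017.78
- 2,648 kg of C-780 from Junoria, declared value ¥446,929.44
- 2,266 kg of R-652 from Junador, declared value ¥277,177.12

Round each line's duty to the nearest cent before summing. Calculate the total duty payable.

¥275,709.18

Line 1 (M-652, Junoria, 964 liters, ¥188,645.16):
Base rate for M-652 is 23%.
The additional-duty order on M-652 targets Junador, not Junoria; it does not apply.
Duty = ¥188,645.16 × 23% = ¥43,388.39.
Line 2 (E-735, Junador, 1,133 units, ¥216,017.78):
Base rate for E-735 is 8% + ¥3.56/unit.
Additional duty on E-735 from Junador: +49.4%. Applied ad valorem rate: 8% + 49.4% = 57.4%.
Duty = ¥216,017.78 × 57.4% + 1,133 × ¥3.56 = ¥128,027.69.
Line 3 (C-780, Junoria, 2,648 kg, ¥446,929.44):
Base rate for C-780 is ¥7.46/kg.
C-780 has an FTA preferential rate, but origin Junoria is not Velania; base rate stands.
Duty = 2,648 × ¥7.46 = ¥19,754.08.
Line 4 (R-652, Junador, 2,266 kg, ¥277,177.12):
Base rate for R-652 is 30.5%.
Duty = ¥277,177.12 × 30.5% = ¥84,539.02.
Total = ¥43,388.39 + ¥128,027.69 + ¥19,754.08 + ¥84,539.02 = ¥275,709.18.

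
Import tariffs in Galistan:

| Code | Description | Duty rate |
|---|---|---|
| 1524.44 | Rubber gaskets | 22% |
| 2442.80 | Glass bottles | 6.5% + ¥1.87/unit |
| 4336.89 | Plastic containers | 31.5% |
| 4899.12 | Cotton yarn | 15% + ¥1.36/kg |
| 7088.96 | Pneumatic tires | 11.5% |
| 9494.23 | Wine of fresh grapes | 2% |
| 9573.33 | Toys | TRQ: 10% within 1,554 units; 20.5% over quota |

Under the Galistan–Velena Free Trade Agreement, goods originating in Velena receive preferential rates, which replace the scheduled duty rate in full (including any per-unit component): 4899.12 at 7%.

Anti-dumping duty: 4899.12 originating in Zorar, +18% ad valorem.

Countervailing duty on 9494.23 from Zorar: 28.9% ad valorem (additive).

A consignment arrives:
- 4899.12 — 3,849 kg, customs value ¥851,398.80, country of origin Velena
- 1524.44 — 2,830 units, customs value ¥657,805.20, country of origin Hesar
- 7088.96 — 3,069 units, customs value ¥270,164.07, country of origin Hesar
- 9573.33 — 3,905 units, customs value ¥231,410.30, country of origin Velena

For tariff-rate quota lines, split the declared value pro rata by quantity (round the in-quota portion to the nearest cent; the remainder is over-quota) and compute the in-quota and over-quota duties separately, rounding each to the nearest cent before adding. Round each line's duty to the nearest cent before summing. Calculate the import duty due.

Line 1 (4899.12, Velena, 3,849 kg, ¥851,398.80):
Base rate for 4899.12 is 15% + ¥1.36/kg.
Origin Velena qualifies under the Galistan–Velena agreement and 4899.12 is covered: preferential rate 7% applies instead.
The additional-duty order on 4899.12 targets Zorar, not Velena; it does not apply.
Duty = ¥851,398.80 × 7% = ¥59,597.92.
Line 2 (1524.44, Hesar, 2,830 units, ¥657,805.20):
Base rate for 1524.44 is 22%.
Duty = ¥657,805.20 × 22% = ¥144,717.14.
Line 3 (7088.96, Hesar, 3,069 units, ¥270,164.07):
Base rate for 7088.96 is 11.5%.
Duty = ¥270,164.07 × 11.5% = ¥31,068.87.
Line 4 (9573.33, Velena, 3,905 units, ¥231,410.30):
Code 9573.33 is under a tariff-rate quota (threshold 1,554 units). In-quota: 1,554 units at 10%; over-quota: 2,351 units at 20.5%.
Pro-rata value split: in-quota = ¥231,410.30 × 1,554/3,905 = ¥92,090.04; over-quota = ¥231,410.30 − ¥92,090.04 = ¥139,320.26.
In-quota duty = ¥92,090.04 × 10% = ¥9,209.00. Over-quota duty = ¥139,320.26 × 20.5% = ¥28,560.65.
Line duty = ¥9,209.00 + ¥28,560.65 = ¥37,769.65.
Total = ¥59,597.92 + ¥144,717.14 + ¥31,068.87 + ¥37,769.65 = ¥273,153.58.

¥273,153.58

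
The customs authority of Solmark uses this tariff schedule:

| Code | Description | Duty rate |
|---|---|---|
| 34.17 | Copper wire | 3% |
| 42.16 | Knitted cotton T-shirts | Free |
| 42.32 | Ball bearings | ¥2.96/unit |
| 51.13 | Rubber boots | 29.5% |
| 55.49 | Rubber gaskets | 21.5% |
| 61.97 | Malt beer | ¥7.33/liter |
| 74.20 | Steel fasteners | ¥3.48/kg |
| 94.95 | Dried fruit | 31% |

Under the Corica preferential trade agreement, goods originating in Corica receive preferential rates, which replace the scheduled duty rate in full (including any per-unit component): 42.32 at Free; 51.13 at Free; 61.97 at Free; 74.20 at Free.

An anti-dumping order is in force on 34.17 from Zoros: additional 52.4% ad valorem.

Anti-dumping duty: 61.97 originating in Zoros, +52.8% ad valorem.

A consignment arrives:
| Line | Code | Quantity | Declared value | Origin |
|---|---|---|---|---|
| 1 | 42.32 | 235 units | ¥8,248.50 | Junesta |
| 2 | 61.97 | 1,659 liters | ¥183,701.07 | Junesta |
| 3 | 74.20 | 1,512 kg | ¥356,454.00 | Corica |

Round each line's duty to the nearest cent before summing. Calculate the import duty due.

¥12,856.07

Line 1 (42.32, Junesta, 235 units, ¥8,248.50):
Base rate for 42.32 is ¥2.96/unit.
42.32 has an FTA preferential rate, but origin Junesta is not Corica; base rate stands.
Duty = 235 × ¥2.96 = ¥695.60.
Line 2 (61.97, Junesta, 1,659 liters, ¥183,701.07):
Base rate for 61.97 is ¥7.33/liter.
61.97 has an FTA preferential rate, but origin Junesta is not Corica; base rate stands.
The additional-duty order on 61.97 targets Zoros, not Junesta; it does not apply.
Duty = 1,659 × ¥7.33 = ¥12,160.47.
Line 3 (74.20, Corica, 1,512 kg, ¥356,454.00):
Base rate for 74.20 is ¥3.48/kg.
Origin Corica qualifies under the Solmark–Corica agreement and 74.20 is covered: preferential rate Free applies instead.
Duty = ¥356,454.00 × 0% = ¥0.00.
Total = ¥695.60 + ¥12,160.47 + ¥0.00 = ¥12,856.07.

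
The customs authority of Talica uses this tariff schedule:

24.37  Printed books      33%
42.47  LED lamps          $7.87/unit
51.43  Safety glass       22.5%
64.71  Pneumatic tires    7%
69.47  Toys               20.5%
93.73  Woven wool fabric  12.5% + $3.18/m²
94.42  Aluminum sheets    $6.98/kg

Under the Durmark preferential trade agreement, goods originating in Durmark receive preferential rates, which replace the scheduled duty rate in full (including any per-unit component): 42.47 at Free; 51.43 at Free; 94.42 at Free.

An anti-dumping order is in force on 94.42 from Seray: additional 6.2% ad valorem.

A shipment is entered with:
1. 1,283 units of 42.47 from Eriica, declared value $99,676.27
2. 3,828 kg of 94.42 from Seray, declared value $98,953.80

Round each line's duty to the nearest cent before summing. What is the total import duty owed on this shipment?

$42,951.79

Line 1 (42.47, Eriica, 1,283 units, $99,676.27):
Base rate for 42.47 is $7.87/unit.
42.47 has an FTA preferential rate, but origin Eriica is not Durmark; base rate stands.
Duty = 1,283 × $7.87 = $10,097.21.
Line 2 (94.42, Seray, 3,828 kg, $98,953.80):
Base rate for 94.42 is $6.98/kg.
94.42 has an FTA preferential rate, but origin Seray is not Durmark; base rate stands.
Additional duty on 94.42 from Seray: +6.2% ad valorem. Applied ad valorem rate = 6.2%.
Duty = $98,953.80 × 6.2% + 3,828 × $6.98 = $32,854.58.
Total = $10,097.21 + $32,854.58 = $42,951.79.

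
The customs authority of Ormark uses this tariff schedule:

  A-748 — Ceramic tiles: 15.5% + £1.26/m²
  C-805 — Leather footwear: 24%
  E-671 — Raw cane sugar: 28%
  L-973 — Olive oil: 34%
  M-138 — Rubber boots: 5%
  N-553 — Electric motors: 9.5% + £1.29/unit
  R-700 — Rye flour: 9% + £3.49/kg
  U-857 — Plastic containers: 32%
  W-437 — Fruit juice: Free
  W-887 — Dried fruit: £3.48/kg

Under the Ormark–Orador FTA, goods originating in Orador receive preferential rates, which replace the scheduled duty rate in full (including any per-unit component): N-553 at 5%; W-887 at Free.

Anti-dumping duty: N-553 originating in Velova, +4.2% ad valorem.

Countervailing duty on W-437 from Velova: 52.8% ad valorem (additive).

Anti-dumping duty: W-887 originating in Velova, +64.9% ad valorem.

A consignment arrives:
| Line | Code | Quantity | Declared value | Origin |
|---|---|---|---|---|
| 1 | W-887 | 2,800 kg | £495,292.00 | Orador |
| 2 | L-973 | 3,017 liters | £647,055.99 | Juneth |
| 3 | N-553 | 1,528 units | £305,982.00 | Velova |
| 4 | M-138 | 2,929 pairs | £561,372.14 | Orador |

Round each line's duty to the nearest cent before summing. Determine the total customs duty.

Line 1 (W-887, Orador, 2,800 kg, £495,292.00):
Base rate for W-887 is £3.48/kg.
Origin Orador qualifies under the Ormark–Orador agreement and W-887 is covered: preferential rate Free applies instead.
The additional-duty order on W-887 targets Velova, not Orador; it does not apply.
Duty = £495,292.00 × 0% = £0.00.
Line 2 (L-973, Juneth, 3,017 liters, £647,055.99):
Base rate for L-973 is 34%.
Duty = £647,055.99 × 34% = £219,999.04.
Line 3 (N-553, Velova, 1,528 units, £305,982.00):
Base rate for N-553 is 9.5% + £1.29/unit.
N-553 has an FTA preferential rate, but origin Velova is not Orador; base rate stands.
Additional duty on N-553 from Velova: +4.2%. Applied ad valorem rate: 9.5% + 4.2% = 13.7%.
Duty = £305,982.00 × 13.7% + 1,528 × £1.29 = £43,890.65.
Line 4 (M-138, Orador, 2,929 pairs, £561,372.14):
Base rate for M-138 is 5%.
Origin Orador is the FTA partner but M-138 is not on the preference list; base rate stands.
Duty = £561,372.14 × 5% = £28,068.61.
Total = £0.00 + £219,999.04 + £43,890.65 + £28,068.61 = £291,958.30.

£291,958.30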